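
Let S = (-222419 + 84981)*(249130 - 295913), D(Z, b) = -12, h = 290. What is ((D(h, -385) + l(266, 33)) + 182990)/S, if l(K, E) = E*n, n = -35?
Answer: 181823/6429761954 ≈ 2.8278e-5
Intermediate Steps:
l(K, E) = -35*E (l(K, E) = E*(-35) = -35*E)
S = 6429761954 (S = -137438*(-46783) = 6429761954)
((D(h, -385) + l(266, 33)) + 182990)/S = ((-12 - 35*33) + 182990)/6429761954 = ((-12 - 1155) + 182990)*(1/6429761954) = (-1167 + 182990)*(1/6429761954) = 181823*(1/6429761954) = 181823/6429761954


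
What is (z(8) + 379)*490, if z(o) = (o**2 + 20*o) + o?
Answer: 299390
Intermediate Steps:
z(o) = o**2 + 21*o
(z(8) + 379)*490 = (8*(21 + 8) + 379)*490 = (8*29 + 379)*490 = (232 + 379)*490 = 611*490 = 299390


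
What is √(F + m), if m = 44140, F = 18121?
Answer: √62261 ≈ 249.52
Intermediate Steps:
√(F + m) = √(18121 + 44140) = √62261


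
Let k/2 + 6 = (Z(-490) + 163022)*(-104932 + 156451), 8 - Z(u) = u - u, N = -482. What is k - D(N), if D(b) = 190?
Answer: 16798284938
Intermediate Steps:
Z(u) = 8 (Z(u) = 8 - (u - u) = 8 - 1*0 = 8 + 0 = 8)
k = 16798285128 (k = -12 + 2*((8 + 163022)*(-104932 + 156451)) = -12 + 2*(163030*51519) = -12 + 2*8399142570 = -12 + 16798285140 = 16798285128)
k - D(N) = 16798285128 - 1*190 = 16798285128 - 190 = 16798284938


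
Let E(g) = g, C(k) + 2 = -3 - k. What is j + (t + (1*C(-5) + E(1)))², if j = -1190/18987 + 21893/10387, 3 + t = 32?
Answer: 177899493961/197217969 ≈ 902.04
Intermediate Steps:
C(k) = -5 - k (C(k) = -2 + (-3 - k) = -5 - k)
t = 29 (t = -3 + 32 = 29)
j = 403321861/197217969 (j = -1190*1/18987 + 21893*(1/10387) = -1190/18987 + 21893/10387 = 403321861/197217969 ≈ 2.0451)
j + (t + (1*C(-5) + E(1)))² = 403321861/197217969 + (29 + (1*(-5 - 1*(-5)) + 1))² = 403321861/197217969 + (29 + (1*(-5 + 5) + 1))² = 403321861/197217969 + (29 + (1*0 + 1))² = 403321861/197217969 + (29 + (0 + 1))² = 403321861/197217969 + (29 + 1)² = 403321861/197217969 + 30² = 403321861/197217969 + 900 = 177899493961/197217969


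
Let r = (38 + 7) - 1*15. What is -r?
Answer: -30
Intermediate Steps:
r = 30 (r = 45 - 15 = 30)
-r = -1*30 = -30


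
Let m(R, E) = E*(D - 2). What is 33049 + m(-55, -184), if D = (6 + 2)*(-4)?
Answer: 39305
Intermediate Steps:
D = -32 (D = 8*(-4) = -32)
m(R, E) = -34*E (m(R, E) = E*(-32 - 2) = E*(-34) = -34*E)
33049 + m(-55, -184) = 33049 - 34*(-184) = 33049 + 6256 = 39305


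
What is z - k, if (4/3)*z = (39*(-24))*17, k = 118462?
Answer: -130396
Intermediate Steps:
z = -11934 (z = 3*((39*(-24))*17)/4 = 3*(-936*17)/4 = (¾)*(-15912) = -11934)
z - k = -11934 - 1*118462 = -11934 - 118462 = -130396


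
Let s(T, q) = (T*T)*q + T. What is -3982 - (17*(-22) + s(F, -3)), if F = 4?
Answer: -3564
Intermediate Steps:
s(T, q) = T + q*T² (s(T, q) = T²*q + T = q*T² + T = T + q*T²)
-3982 - (17*(-22) + s(F, -3)) = -3982 - (17*(-22) + 4*(1 + 4*(-3))) = -3982 - (-374 + 4*(1 - 12)) = -3982 - (-374 + 4*(-11)) = -3982 - (-374 - 44) = -3982 - 1*(-418) = -3982 + 418 = -3564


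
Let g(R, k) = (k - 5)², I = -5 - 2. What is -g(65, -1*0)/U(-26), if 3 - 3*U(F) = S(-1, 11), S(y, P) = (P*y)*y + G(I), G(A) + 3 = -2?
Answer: 25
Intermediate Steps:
I = -7
g(R, k) = (-5 + k)²
G(A) = -5 (G(A) = -3 - 2 = -5)
S(y, P) = -5 + P*y² (S(y, P) = (P*y)*y - 5 = P*y² - 5 = -5 + P*y²)
U(F) = -1 (U(F) = 1 - (-5 + 11*(-1)²)/3 = 1 - (-5 + 11*1)/3 = 1 - (-5 + 11)/3 = 1 - ⅓*6 = 1 - 2 = -1)
-g(65, -1*0)/U(-26) = -(-5 - 1*0)²/(-1) = -(-5 + 0)²*(-1) = -(-5)²*(-1) = -25*(-1) = -1*(-25) = 25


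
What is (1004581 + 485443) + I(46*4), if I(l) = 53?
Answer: 1490077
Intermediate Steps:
(1004581 + 485443) + I(46*4) = (1004581 + 485443) + 53 = 1490024 + 53 = 1490077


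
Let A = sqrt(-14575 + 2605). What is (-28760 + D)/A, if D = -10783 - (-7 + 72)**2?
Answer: 21884*I*sqrt(1330)/1995 ≈ 400.05*I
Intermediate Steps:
A = 3*I*sqrt(1330) (A = sqrt(-11970) = 3*I*sqrt(1330) ≈ 109.41*I)
D = -15008 (D = -10783 - 1*65**2 = -10783 - 1*4225 = -10783 - 4225 = -15008)
(-28760 + D)/A = (-28760 - 15008)/((3*I*sqrt(1330))) = -(-21884)*I*sqrt(1330)/1995 = 21884*I*sqrt(1330)/1995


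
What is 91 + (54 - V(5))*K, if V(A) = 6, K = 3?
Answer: 235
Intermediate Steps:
91 + (54 - V(5))*K = 91 + (54 - 1*6)*3 = 91 + (54 - 6)*3 = 91 + 48*3 = 91 + 144 = 235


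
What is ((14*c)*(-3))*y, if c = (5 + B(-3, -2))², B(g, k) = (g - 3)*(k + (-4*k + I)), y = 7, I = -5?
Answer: -294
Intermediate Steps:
B(g, k) = (-5 - 3*k)*(-3 + g) (B(g, k) = (g - 3)*(k + (-4*k - 5)) = (-3 + g)*(k + (-5 - 4*k)) = (-3 + g)*(-5 - 3*k) = (-5 - 3*k)*(-3 + g))
c = 1 (c = (5 + (15 - 5*(-3) + 9*(-2) - 3*(-3)*(-2)))² = (5 + (15 + 15 - 18 - 18))² = (5 - 6)² = (-1)² = 1)
((14*c)*(-3))*y = ((14*1)*(-3))*7 = (14*(-3))*7 = -42*7 = -294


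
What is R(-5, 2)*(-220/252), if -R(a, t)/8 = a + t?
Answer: -440/21 ≈ -20.952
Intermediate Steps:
R(a, t) = -8*a - 8*t (R(a, t) = -8*(a + t) = -8*a - 8*t)
R(-5, 2)*(-220/252) = (-8*(-5) - 8*2)*(-220/252) = (40 - 16)*(-220*1/252) = 24*(-55/63) = -440/21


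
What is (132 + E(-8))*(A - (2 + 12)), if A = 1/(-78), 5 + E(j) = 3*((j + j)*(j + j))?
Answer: -978235/78 ≈ -12541.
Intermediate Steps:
E(j) = -5 + 12*j**2 (E(j) = -5 + 3*((j + j)*(j + j)) = -5 + 3*((2*j)*(2*j)) = -5 + 3*(4*j**2) = -5 + 12*j**2)
A = -1/78 ≈ -0.012821
(132 + E(-8))*(A - (2 + 12)) = (132 + (-5 + 12*(-8)**2))*(-1/78 - (2 + 12)) = (132 + (-5 + 12*64))*(-1/78 - 1*14) = (132 + (-5 + 768))*(-1/78 - 14) = (132 + 763)*(-1093/78) = 895*(-1093/78) = -978235/78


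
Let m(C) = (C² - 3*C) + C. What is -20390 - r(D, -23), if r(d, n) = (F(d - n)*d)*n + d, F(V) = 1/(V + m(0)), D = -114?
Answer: -1842494/91 ≈ -20247.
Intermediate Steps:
m(C) = C² - 2*C
F(V) = 1/V (F(V) = 1/(V + 0*(-2 + 0)) = 1/(V + 0*(-2)) = 1/(V + 0) = 1/V)
r(d, n) = d + d*n/(d - n) (r(d, n) = (d/(d - n))*n + d = d*n/(d - n) + d = d + d*n/(d - n))
-20390 - r(D, -23) = -20390 - (-114)²/(-114 - 1*(-23)) = -20390 - 12996/(-114 + 23) = -20390 - 12996/(-91) = -20390 - 12996*(-1)/91 = -20390 - 1*(-12996/91) = -20390 + 12996/91 = -1842494/91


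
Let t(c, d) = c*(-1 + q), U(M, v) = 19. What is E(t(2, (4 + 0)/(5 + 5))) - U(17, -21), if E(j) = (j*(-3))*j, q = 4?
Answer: -127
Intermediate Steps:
t(c, d) = 3*c (t(c, d) = c*(-1 + 4) = c*3 = 3*c)
E(j) = -3*j² (E(j) = (-3*j)*j = -3*j²)
E(t(2, (4 + 0)/(5 + 5))) - U(17, -21) = -3*(3*2)² - 1*19 = -3*6² - 19 = -3*36 - 19 = -108 - 19 = -127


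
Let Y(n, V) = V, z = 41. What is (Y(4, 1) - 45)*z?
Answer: -1804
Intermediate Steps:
(Y(4, 1) - 45)*z = (1 - 45)*41 = -44*41 = -1804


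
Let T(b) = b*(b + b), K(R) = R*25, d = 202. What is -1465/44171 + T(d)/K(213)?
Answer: 3596905843/235210575 ≈ 15.292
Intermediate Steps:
K(R) = 25*R
T(b) = 2*b**2 (T(b) = b*(2*b) = 2*b**2)
-1465/44171 + T(d)/K(213) = -1465/44171 + (2*202**2)/((25*213)) = -1465*1/44171 + (2*40804)/5325 = -1465/44171 + 81608*(1/5325) = -1465/44171 + 81608/5325 = 3596905843/235210575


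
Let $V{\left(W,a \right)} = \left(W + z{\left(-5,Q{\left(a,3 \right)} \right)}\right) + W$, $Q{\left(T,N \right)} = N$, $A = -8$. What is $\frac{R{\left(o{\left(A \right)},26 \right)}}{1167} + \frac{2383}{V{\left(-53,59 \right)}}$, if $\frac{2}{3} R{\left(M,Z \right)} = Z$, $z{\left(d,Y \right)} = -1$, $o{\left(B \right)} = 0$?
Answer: $- \frac{925596}{41623} \approx -22.238$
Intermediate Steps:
$R{\left(M,Z \right)} = \frac{3 Z}{2}$
$V{\left(W,a \right)} = -1 + 2 W$ ($V{\left(W,a \right)} = \left(W - 1\right) + W = \left(-1 + W\right) + W = -1 + 2 W$)
$\frac{R{\left(o{\left(A \right)},26 \right)}}{1167} + \frac{2383}{V{\left(-53,59 \right)}} = \frac{\frac{3}{2} \cdot 26}{1167} + \frac{2383}{-1 + 2 \left(-53\right)} = 39 \cdot \frac{1}{1167} + \frac{2383}{-1 - 106} = \frac{13}{389} + \frac{2383}{-107} = \frac{13}{389} + 2383 \left(- \frac{1}{107}\right) = \frac{13}{389} - \frac{2383}{107} = - \frac{925596}{41623}$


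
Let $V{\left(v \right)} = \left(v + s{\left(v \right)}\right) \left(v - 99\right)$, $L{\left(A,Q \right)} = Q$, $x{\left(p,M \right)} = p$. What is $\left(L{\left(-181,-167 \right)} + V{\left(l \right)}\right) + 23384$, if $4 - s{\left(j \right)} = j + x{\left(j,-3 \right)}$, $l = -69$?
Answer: $10953$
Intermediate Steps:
$s{\left(j \right)} = 4 - 2 j$ ($s{\left(j \right)} = 4 - \left(j + j\right) = 4 - 2 j$)
$V{\left(v \right)} = \left(-99 + v\right) \left(4 - v\right)$ ($V{\left(v \right)} = \left(v - \left(-4 + 2 v\right)\right) \left(v - 99\right) = \left(4 - v\right) \left(-99 + v\right) = \left(-99 + v\right) \left(4 - v\right)$)
$\left(L{\left(-181,-167 \right)} + V{\left(l \right)}\right) + 23384 = \left(-167 - 12264\right) + 23384 = -12431 + 23384 = 10953$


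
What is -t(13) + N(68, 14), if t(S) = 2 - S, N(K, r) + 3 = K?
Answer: 76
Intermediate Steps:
N(K, r) = -3 + K
-t(13) + N(68, 14) = -(2 - 1*13) + (-3 + 68) = -(2 - 13) + 65 = -1*(-11) + 65 = 11 + 65 = 76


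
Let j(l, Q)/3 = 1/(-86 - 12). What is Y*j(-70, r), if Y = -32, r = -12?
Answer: 48/49 ≈ 0.97959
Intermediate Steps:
j(l, Q) = -3/98 (j(l, Q) = 3/(-86 - 12) = 3/(-98) = 3*(-1/98) = -3/98)
Y*j(-70, r) = -32*(-3/98) = 48/49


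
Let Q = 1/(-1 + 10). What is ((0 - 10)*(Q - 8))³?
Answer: 357911000/729 ≈ 4.9096e+5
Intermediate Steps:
Q = ⅑ (Q = 1/9 = ⅑ ≈ 0.11111)
((0 - 10)*(Q - 8))³ = ((0 - 10)*(⅑ - 8))³ = (-10*(-71/9))³ = (710/9)³ = 357911000/729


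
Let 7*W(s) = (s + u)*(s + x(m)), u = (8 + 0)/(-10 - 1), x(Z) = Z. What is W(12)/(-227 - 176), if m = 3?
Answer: -60/1001 ≈ -0.059940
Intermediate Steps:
u = -8/11 (u = 8/(-11) = 8*(-1/11) = -8/11 ≈ -0.72727)
W(s) = (3 + s)*(-8/11 + s)/7 (W(s) = ((s - 8/11)*(s + 3))/7 = ((-8/11 + s)*(3 + s))/7 = ((3 + s)*(-8/11 + s))/7 = (3 + s)*(-8/11 + s)/7)
W(12)/(-227 - 176) = (-24/77 + (⅐)*12² + (25/77)*12)/(-227 - 176) = (-24/77 + (⅐)*144 + 300/77)/(-403) = -(-24/77 + 144/7 + 300/77)/403 = -1/403*1860/77 = -60/1001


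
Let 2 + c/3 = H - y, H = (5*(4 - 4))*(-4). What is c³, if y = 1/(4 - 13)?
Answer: -4913/27 ≈ -181.96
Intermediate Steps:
y = -⅑ (y = 1/(-9) = -⅑ ≈ -0.11111)
H = 0 (H = (5*0)*(-4) = 0*(-4) = 0)
c = -17/3 (c = -6 + 3*(0 - 1*(-⅑)) = -6 + 3*(0 + ⅑) = -6 + 3*(⅑) = -6 + ⅓ = -17/3 ≈ -5.6667)
c³ = (-17/3)³ = -4913/27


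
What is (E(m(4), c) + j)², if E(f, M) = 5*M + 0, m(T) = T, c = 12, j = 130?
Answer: 36100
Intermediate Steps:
E(f, M) = 5*M
(E(m(4), c) + j)² = (5*12 + 130)² = (60 + 130)² = 190² = 36100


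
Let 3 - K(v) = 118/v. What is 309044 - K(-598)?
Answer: 92403200/299 ≈ 3.0904e+5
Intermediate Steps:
K(v) = 3 - 118/v
309044 - K(-598) = 309044 - (3 - 118/(-598)) = 309044 - (3 - 118*(-1/598)) = 309044 - (3 + 59/299) = 309044 - 1*956/299 = 309044 - 956/299 = 92403200/299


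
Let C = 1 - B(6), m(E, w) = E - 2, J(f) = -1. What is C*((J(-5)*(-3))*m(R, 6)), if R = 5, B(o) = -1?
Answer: 18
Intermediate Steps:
m(E, w) = -2 + E
C = 2 (C = 1 - 1*(-1) = 1 + 1 = 2)
C*((J(-5)*(-3))*m(R, 6)) = 2*((-1*(-3))*(-2 + 5)) = 2*(3*3) = 2*9 = 18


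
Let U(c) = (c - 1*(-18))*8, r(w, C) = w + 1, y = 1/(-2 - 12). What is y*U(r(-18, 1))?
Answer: -4/7 ≈ -0.57143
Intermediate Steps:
y = -1/14 (y = 1/(-14) = -1/14 ≈ -0.071429)
r(w, C) = 1 + w
U(c) = 144 + 8*c (U(c) = (c + 18)*8 = (18 + c)*8 = 144 + 8*c)
y*U(r(-18, 1)) = -(144 + 8*(1 - 18))/14 = -(144 + 8*(-17))/14 = -(144 - 136)/14 = -1/14*8 = -4/7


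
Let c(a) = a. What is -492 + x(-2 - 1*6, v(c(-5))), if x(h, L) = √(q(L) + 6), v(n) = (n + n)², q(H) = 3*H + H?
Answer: -492 + √406 ≈ -471.85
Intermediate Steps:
q(H) = 4*H
v(n) = 4*n² (v(n) = (2*n)² = 4*n²)
x(h, L) = √(6 + 4*L) (x(h, L) = √(4*L + 6) = √(6 + 4*L))
-492 + x(-2 - 1*6, v(c(-5))) = -492 + √(6 + 4*(4*(-5)²)) = -492 + √(6 + 4*(4*25)) = -492 + √(6 + 4*100) = -492 + √(6 + 400) = -492 + √406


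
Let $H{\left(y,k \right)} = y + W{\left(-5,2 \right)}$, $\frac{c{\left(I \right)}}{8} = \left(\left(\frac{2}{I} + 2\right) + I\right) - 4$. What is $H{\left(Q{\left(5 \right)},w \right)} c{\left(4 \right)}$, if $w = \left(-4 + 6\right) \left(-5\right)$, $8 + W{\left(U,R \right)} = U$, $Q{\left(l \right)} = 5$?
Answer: $-160$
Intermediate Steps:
$W{\left(U,R \right)} = -8 + U$
$c{\left(I \right)} = -16 + 8 I + \frac{16}{I}$ ($c{\left(I \right)} = 8 \left(\left(\left(\frac{2}{I} + 2\right) + I\right) - 4\right) = 8 \left(\left(\left(2 + \frac{2}{I}\right) + I\right) - 4\right) = 8 \left(\left(2 + I + \frac{2}{I}\right) - 4\right) = 8 \left(-2 + I + \frac{2}{I}\right) = -16 + 8 I + \frac{16}{I}$)
$w = -10$ ($w = 2 \left(-5\right) = -10$)
$H{\left(y,k \right)} = -13 + y$ ($H{\left(y,k \right)} = y - 13 = -13 + y$)
$H{\left(Q{\left(5 \right)},w \right)} c{\left(4 \right)} = \left(-13 + 5\right) \left(-16 + 8 \cdot 4 + \frac{16}{4}\right) = - 8 \left(-16 + 32 + 16 \cdot \frac{1}{4}\right) = - 8 \left(-16 + 32 + 4\right) = \left(-8\right) 20 = -160$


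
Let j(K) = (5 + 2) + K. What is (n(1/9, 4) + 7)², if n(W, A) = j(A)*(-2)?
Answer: 225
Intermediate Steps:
j(K) = 7 + K
n(W, A) = -14 - 2*A (n(W, A) = (7 + A)*(-2) = -14 - 2*A)
(n(1/9, 4) + 7)² = ((-14 - 2*4) + 7)² = ((-14 - 8) + 7)² = (-22 + 7)² = (-15)² = 225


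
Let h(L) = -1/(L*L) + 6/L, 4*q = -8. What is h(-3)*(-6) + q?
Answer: 32/3 ≈ 10.667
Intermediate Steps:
q = -2 (q = (¼)*(-8) = -2)
h(L) = -1/L² + 6/L (h(L) = -1/(L²) + 6/L = -1/L² + 6/L)
h(-3)*(-6) + q = ((-1 + 6*(-3))/(-3)²)*(-6) - 2 = ((-1 - 18)/9)*(-6) - 2 = ((⅑)*(-19))*(-6) - 2 = -19/9*(-6) - 2 = 38/3 - 2 = 32/3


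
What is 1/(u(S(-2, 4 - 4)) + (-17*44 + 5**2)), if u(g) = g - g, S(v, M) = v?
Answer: -1/723 ≈ -0.0013831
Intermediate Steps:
u(g) = 0
1/(u(S(-2, 4 - 4)) + (-17*44 + 5**2)) = 1/(0 + (-17*44 + 5**2)) = 1/(0 + (-748 + 25)) = 1/(0 - 723) = 1/(-723) = -1/723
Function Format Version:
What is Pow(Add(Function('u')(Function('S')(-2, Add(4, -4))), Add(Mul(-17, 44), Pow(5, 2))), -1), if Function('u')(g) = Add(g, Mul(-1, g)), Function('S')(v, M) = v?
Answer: Rational(-1, 723) ≈ -0.0013831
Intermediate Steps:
Function('u')(g) = 0
Pow(Add(Function('u')(Function('S')(-2, Add(4, -4))), Add(Mul(-17, 44), Pow(5, 2))), -1) = Pow(Add(0, Add(Mul(-17, 44), Pow(5, 2))), -1) = Pow(Add(0, Add(-748, 25)), -1) = Pow(Add(0, -723), -1) = Pow(-723, -1) = Rational(-1, 723)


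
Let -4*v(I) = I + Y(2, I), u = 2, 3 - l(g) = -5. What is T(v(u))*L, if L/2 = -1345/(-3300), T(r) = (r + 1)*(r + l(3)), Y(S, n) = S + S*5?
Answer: -807/88 ≈ -9.1705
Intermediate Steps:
l(g) = 8 (l(g) = 3 - 1*(-5) = 3 + 5 = 8)
Y(S, n) = 6*S (Y(S, n) = S + 5*S = 6*S)
v(I) = -3 - I/4 (v(I) = -(I + 6*2)/4 = -(I + 12)/4 = -(12 + I)/4 = -3 - I/4)
T(r) = (1 + r)*(8 + r) (T(r) = (r + 1)*(r + 8) = (1 + r)*(8 + r))
L = 269/330 (L = 2*(-1345/(-3300)) = 2*(-1345*(-1/3300)) = 2*(269/660) = 269/330 ≈ 0.81515)
T(v(u))*L = (8 + (-3 - 1/4*2)**2 + 9*(-3 - 1/4*2))*(269/330) = (8 + (-3 - 1/2)**2 + 9*(-3 - 1/2))*(269/330) = (8 + (-7/2)**2 + 9*(-7/2))*(269/330) = (8 + 49/4 - 63/2)*(269/330) = -45/4*269/330 = -807/88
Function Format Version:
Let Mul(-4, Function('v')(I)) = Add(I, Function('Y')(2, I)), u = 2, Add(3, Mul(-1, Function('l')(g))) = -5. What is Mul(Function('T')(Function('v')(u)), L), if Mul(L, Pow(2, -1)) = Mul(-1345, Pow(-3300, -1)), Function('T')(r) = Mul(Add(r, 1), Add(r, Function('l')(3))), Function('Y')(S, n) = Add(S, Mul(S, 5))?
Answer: Rational(-807, 88) ≈ -9.1705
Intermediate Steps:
Function('l')(g) = 8 (Function('l')(g) = Add(3, Mul(-1, -5)) = Add(3, 5) = 8)
Function('Y')(S, n) = Mul(6, S) (Function('Y')(S, n) = Add(S, Mul(5, S)) = Mul(6, S))
Function('v')(I) = Add(-3, Mul(Rational(-1, 4), I)) (Function('v')(I) = Mul(Rational(-1, 4), Add(I, Mul(6, 2))) = Mul(Rational(-1, 4), Add(I, 12)) = Mul(Rational(-1, 4), Add(12, I)) = Add(-3, Mul(Rational(-1, 4), I)))
Function('T')(r) = Mul(Add(1, r), Add(8, r)) (Function('T')(r) = Mul(Add(r, 1), Add(r, 8)) = Mul(Add(1, r), Add(8, r)))
L = Rational(269, 330) (L = Mul(2, Mul(-1345, Pow(-3300, -1))) = Mul(2, Mul(-1345, Rational(-1, 3300))) = Mul(2, Rational(269, 660)) = Rational(269, 330) ≈ 0.81515)
Mul(Function('T')(Function('v')(u)), L) = Mul(Add(8, Pow(Add(-3, Mul(Rational(-1, 4), 2)), 2), Mul(9, Add(-3, Mul(Rational(-1, 4), 2)))), Rational(269, 330)) = Mul(Add(8, Pow(Add(-3, Rational(-1, 2)), 2), Mul(9, Add(-3, Rational(-1, 2)))), Rational(269, 330)) = Mul(Add(8, Pow(Rational(-7, 2), 2), Mul(9, Rational(-7, 2))), Rational(269, 330)) = Mul(Add(8, Rational(49, 4), Rational(-63, 2)), Rational(269, 330)) = Mul(Rational(-45, 4), Rational(269, 330)) = Rational(-807, 88)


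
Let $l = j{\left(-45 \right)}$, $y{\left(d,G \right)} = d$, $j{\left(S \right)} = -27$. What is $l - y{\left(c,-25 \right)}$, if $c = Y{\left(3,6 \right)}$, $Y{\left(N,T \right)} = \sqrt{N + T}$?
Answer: $-30$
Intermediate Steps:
$c = 3$ ($c = \sqrt{3 + 6} = \sqrt{9} = 3$)
$l = -27$
$l - y{\left(c,-25 \right)} = -27 - 3 = -30$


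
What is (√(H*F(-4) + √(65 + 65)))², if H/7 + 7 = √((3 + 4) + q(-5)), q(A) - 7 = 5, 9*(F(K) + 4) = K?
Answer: 1960/9 + √130 - 280*√19/9 ≈ 93.569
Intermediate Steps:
F(K) = -4 + K/9
q(A) = 12 (q(A) = 7 + 5 = 12)
H = -49 + 7*√19 (H = -49 + 7*√((3 + 4) + 12) = -49 + 7*√(7 + 12) = -49 + 7*√19 ≈ -18.488)
(√(H*F(-4) + √(65 + 65)))² = (√((-49 + 7*√19)*(-4 + (⅑)*(-4)) + √(65 + 65)))² = (√((-49 + 7*√19)*(-4 - 4/9) + √130))² = (√((-49 + 7*√19)*(-40/9) + √130))² = (√((1960/9 - 280*√19/9) + √130))² = (√(1960/9 + √130 - 280*√19/9))² = 1960/9 + √130 - 280*√19/9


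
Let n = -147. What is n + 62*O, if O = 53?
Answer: 3139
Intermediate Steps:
n + 62*O = -147 + 62*53 = -147 + 3286 = 3139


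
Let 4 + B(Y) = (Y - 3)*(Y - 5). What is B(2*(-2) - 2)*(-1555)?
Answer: -147725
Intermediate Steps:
B(Y) = -4 + (-5 + Y)*(-3 + Y) (B(Y) = -4 + (Y - 3)*(Y - 5) = -4 + (-3 + Y)*(-5 + Y) = -4 + (-5 + Y)*(-3 + Y))
B(2*(-2) - 2)*(-1555) = (11 + (2*(-2) - 2)² - 8*(2*(-2) - 2))*(-1555) = (11 + (-4 - 2)² - 8*(-4 - 2))*(-1555) = (11 + (-6)² - 8*(-6))*(-1555) = (11 + 36 + 48)*(-1555) = 95*(-1555) = -147725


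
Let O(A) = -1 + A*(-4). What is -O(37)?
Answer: 149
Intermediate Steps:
O(A) = -1 - 4*A
-O(37) = -(-1 - 4*37) = -(-1 - 148) = -1*(-149) = 149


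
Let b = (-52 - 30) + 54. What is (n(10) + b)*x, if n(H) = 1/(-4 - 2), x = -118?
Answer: 9971/3 ≈ 3323.7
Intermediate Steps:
n(H) = -⅙ (n(H) = 1/(-6) = -⅙)
b = -28 (b = -82 + 54 = -28)
(n(10) + b)*x = (-⅙ - 28)*(-118) = -169/6*(-118) = 9971/3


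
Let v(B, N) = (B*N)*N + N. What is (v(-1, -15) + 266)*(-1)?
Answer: -26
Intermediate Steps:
v(B, N) = N + B*N² (v(B, N) = B*N² + N = N + B*N²)
(v(-1, -15) + 266)*(-1) = (-15*(1 - 1*(-15)) + 266)*(-1) = (-15*(1 + 15) + 266)*(-1) = (-15*16 + 266)*(-1) = (-240 + 266)*(-1) = 26*(-1) = -26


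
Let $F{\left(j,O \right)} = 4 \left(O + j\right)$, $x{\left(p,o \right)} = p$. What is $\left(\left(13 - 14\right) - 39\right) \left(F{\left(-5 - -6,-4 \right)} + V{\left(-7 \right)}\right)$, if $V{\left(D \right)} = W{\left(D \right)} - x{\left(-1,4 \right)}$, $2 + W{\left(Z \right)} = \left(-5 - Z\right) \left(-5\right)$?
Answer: $920$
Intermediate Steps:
$W{\left(Z \right)} = 23 + 5 Z$ ($W{\left(Z \right)} = -2 + \left(-5 - Z\right) \left(-5\right) = -2 + \left(25 + 5 Z\right) = 23 + 5 Z$)
$F{\left(j,O \right)} = 4 O + 4 j$
$V{\left(D \right)} = 24 + 5 D$ ($V{\left(D \right)} = \left(23 + 5 D\right) - -1 = \left(23 + 5 D\right) + 1 = 24 + 5 D$)
$\left(\left(13 - 14\right) - 39\right) \left(F{\left(-5 - -6,-4 \right)} + V{\left(-7 \right)}\right) = \left(\left(13 - 14\right) - 39\right) \left(\left(4 \left(-4\right) + 4 \left(-5 - -6\right)\right) + \left(24 + 5 \left(-7\right)\right)\right) = \left(-1 - 39\right) \left(\left(-16 + 4 \left(-5 + 6\right)\right) + \left(24 - 35\right)\right) = - 40 \left(\left(-16 + 4 \cdot 1\right) - 11\right) = - 40 \left(\left(-16 + 4\right) - 11\right) = - 40 \left(-12 - 11\right) = \left(-40\right) \left(-23\right) = 920$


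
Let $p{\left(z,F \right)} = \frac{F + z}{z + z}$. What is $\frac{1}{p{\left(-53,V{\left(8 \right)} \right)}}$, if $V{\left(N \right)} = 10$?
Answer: $\frac{106}{43} \approx 2.4651$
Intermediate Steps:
$p{\left(z,F \right)} = \frac{F + z}{2 z}$
$\frac{1}{p{\left(-53,V{\left(8 \right)} \right)}} = \frac{1}{\frac{1}{2} \frac{1}{-53} \left(10 - 53\right)} = \frac{1}{\frac{1}{2} \left(- \frac{1}{53}\right) \left(-43\right)} = \frac{1}{\frac{43}{106}} = \frac{106}{43}$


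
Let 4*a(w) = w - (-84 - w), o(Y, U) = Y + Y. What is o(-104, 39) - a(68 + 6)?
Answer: -266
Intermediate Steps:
o(Y, U) = 2*Y
a(w) = 21 + w/2 (a(w) = (w - (-84 - w))/4 = (w + (84 + w))/4 = (84 + 2*w)/4 = 21 + w/2)
o(-104, 39) - a(68 + 6) = 2*(-104) - (21 + (68 + 6)/2) = -208 - (21 + (½)*74) = -208 - (21 + 37) = -208 - 1*58 = -208 - 58 = -266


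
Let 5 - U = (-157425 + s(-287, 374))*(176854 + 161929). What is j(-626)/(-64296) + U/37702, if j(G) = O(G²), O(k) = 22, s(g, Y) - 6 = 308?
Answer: 855563338138571/606021948 ≈ 1.4118e+6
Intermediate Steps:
s(g, Y) = 314 (s(g, Y) = 6 + 308 = 314)
j(G) = 22
U = 53226535918 (U = 5 - (-157425 + 314)*(176854 + 161929) = 5 - (-157111)*338783 = 5 - 1*(-53226535913) = 5 + 53226535913 = 53226535918)
j(-626)/(-64296) + U/37702 = 22/(-64296) + 53226535918/37702 = 22*(-1/64296) + 53226535918*(1/37702) = -11/32148 + 26613267959/18851 = 855563338138571/606021948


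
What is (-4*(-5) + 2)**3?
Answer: 10648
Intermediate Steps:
(-4*(-5) + 2)**3 = (20 + 2)**3 = 22**3 = 10648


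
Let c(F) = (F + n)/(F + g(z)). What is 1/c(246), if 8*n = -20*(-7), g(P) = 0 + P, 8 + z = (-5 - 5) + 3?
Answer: 462/527 ≈ 0.87666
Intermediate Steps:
z = -15 (z = -8 + ((-5 - 5) + 3) = -8 + (-10 + 3) = -8 - 7 = -15)
g(P) = P
n = 35/2 (n = (-20*(-7))/8 = (1/8)*140 = 35/2 ≈ 17.500)
c(F) = (35/2 + F)/(-15 + F) (c(F) = (F + 35/2)/(F - 15) = (35/2 + F)/(-15 + F))
1/c(246) = 1/((35/2 + 246)/(-15 + 246)) = 1/((527/2)/231) = 1/((1/231)*(527/2)) = 1/(527/462) = 462/527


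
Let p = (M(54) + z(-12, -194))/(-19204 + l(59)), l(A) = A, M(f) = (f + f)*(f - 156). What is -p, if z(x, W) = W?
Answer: -2242/3829 ≈ -0.58553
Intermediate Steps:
M(f) = 2*f*(-156 + f) (M(f) = (2*f)*(-156 + f) = 2*f*(-156 + f))
p = 2242/3829 (p = (2*54*(-156 + 54) - 194)/(-19204 + 59) = (2*54*(-102) - 194)/(-19145) = (-11016 - 194)*(-1/19145) = -11210*(-1/19145) = 2242/3829 ≈ 0.58553)
-p = -1*2242/3829 = -2242/3829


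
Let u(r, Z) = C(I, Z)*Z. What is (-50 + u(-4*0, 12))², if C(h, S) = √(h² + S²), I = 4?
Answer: 25540 - 4800*√10 ≈ 10361.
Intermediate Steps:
C(h, S) = √(S² + h²)
u(r, Z) = Z*√(16 + Z²) (u(r, Z) = √(Z² + 4²)*Z = √(Z² + 16)*Z = √(16 + Z²)*Z = Z*√(16 + Z²))
(-50 + u(-4*0, 12))² = (-50 + 12*√(16 + 12²))² = (-50 + 12*√(16 + 144))² = (-50 + 12*√160)² = (-50 + 12*(4*√10))² = (-50 + 48*√10)²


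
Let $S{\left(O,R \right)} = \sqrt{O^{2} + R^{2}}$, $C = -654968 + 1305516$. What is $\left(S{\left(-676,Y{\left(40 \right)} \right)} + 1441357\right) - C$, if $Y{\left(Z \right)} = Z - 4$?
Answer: $790809 + 4 \sqrt{28642} \approx 7.9149 \cdot 10^{5}$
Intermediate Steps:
$C = 650548$
$Y{\left(Z \right)} = -4 + Z$ ($Y{\left(Z \right)} = Z - 4 = -4 + Z$)
$\left(S{\left(-676,Y{\left(40 \right)} \right)} + 1441357\right) - C = \left(\sqrt{\left(-676\right)^{2} + \left(-4 + 40\right)^{2}} + 1441357\right) - 650548 = \left(\sqrt{456976 + 36^{2}} + 1441357\right) - 650548 = \left(\sqrt{456976 + 1296} + 1441357\right) - 650548 = \left(\sqrt{458272} + 1441357\right) - 650548 = \left(4 \sqrt{28642} + 1441357\right) - 650548 = \left(1441357 + 4 \sqrt{28642}\right) - 650548 = 790809 + 4 \sqrt{28642}$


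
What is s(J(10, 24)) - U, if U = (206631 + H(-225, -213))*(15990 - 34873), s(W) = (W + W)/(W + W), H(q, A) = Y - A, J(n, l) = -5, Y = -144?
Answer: 3903116101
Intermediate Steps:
H(q, A) = -144 - A
s(W) = 1 (s(W) = (2*W)/((2*W)) = (2*W)*(1/(2*W)) = 1)
U = -3903116100 (U = (206631 + (-144 - 1*(-213)))*(15990 - 34873) = (206631 + (-144 + 213))*(-18883) = (206631 + 69)*(-18883) = 206700*(-18883) = -3903116100)
s(J(10, 24)) - U = 1 - 1*(-3903116100) = 1 + 3903116100 = 3903116101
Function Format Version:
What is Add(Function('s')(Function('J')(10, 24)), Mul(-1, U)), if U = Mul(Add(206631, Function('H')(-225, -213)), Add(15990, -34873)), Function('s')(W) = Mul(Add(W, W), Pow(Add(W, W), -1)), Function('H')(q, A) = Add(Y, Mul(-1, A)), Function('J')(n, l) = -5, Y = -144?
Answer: 3903116101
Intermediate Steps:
Function('H')(q, A) = Add(-144, Mul(-1, A))
Function('s')(W) = 1 (Function('s')(W) = Mul(Mul(2, W), Pow(Mul(2, W), -1)) = Mul(Mul(2, W), Mul(Rational(1, 2), Pow(W, -1))) = 1)
U = -3903116100 (U = Mul(Add(206631, Add(-144, Mul(-1, -213))), Add(15990, -34873)) = Mul(Add(206631, Add(-144, 213)), -18883) = Mul(Add(206631, 69), -18883) = Mul(206700, -18883) = -3903116100)
Add(Function('s')(Function('J')(10, 24)), Mul(-1, U)) = Add(1, Mul(-1, -3903116100)) = Add(1, 3903116100) = 3903116101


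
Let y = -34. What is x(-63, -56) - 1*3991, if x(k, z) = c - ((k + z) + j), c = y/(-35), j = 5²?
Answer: -136361/35 ≈ -3896.0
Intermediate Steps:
j = 25
c = 34/35 (c = -34/(-35) = -34*(-1/35) = 34/35 ≈ 0.97143)
x(k, z) = -841/35 - k - z (x(k, z) = 34/35 - ((k + z) + 25) = 34/35 - (25 + k + z) = 34/35 + (-25 - k - z) = -841/35 - k - z)
x(-63, -56) - 1*3991 = (-841/35 - 1*(-63) - 1*(-56)) - 1*3991 = (-841/35 + 63 + 56) - 3991 = 3324/35 - 3991 = -136361/35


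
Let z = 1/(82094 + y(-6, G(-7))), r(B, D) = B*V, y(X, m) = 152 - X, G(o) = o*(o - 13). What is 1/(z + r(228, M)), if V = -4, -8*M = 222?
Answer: -82252/75013823 ≈ -0.0010965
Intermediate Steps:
M = -111/4 (M = -1/8*222 = -111/4 ≈ -27.750)
G(o) = o*(-13 + o)
r(B, D) = -4*B (r(B, D) = B*(-4) = -4*B)
z = 1/82252 (z = 1/(82094 + (152 - 1*(-6))) = 1/(82094 + (152 + 6)) = 1/(82094 + 158) = 1/82252 ≈ 1.2158e-5)
1/(z + r(228, M)) = 1/(1/82252 - 4*228) = 1/(1/82252 - 912) = 1/(-75013823/82252) = -82252/75013823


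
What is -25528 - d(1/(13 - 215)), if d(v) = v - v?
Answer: -25528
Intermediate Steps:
d(v) = 0
-25528 - d(1/(13 - 215)) = -25528 - 1*0 = -25528 + 0 = -25528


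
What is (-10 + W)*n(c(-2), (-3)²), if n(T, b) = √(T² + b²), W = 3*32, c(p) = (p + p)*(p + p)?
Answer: 86*√337 ≈ 1578.8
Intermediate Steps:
c(p) = 4*p² (c(p) = (2*p)*(2*p) = 4*p²)
W = 96
(-10 + W)*n(c(-2), (-3)²) = (-10 + 96)*√((4*(-2)²)² + ((-3)²)²) = 86*√((4*4)² + 9²) = 86*√(16² + 81) = 86*√(256 + 81) = 86*√337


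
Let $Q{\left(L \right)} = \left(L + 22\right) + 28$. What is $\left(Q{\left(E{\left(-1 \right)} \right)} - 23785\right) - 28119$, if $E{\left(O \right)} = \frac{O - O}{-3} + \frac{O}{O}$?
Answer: $-51853$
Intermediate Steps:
$E{\left(O \right)} = 1$ ($E{\left(O \right)} = 0 \left(- \frac{1}{3}\right) + 1 = 0 + 1 = 1$)
$Q{\left(L \right)} = 50 + L$ ($Q{\left(L \right)} = \left(22 + L\right) + 28 = 50 + L$)
$\left(Q{\left(E{\left(-1 \right)} \right)} - 23785\right) - 28119 = \left(\left(50 + 1\right) - 23785\right) - 28119 = \left(51 - 23785\right) - 28119 = -23734 - 28119 = -51853$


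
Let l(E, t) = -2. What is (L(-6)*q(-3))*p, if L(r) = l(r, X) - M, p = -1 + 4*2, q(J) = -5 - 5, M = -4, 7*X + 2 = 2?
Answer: -140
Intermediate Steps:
X = 0 (X = -2/7 + (⅐)*2 = -2/7 + 2/7 = 0)
q(J) = -10
p = 7 (p = -1 + 8 = 7)
L(r) = 2 (L(r) = -2 - 1*(-4) = -2 + 4 = 2)
(L(-6)*q(-3))*p = (2*(-10))*7 = -20*7 = -140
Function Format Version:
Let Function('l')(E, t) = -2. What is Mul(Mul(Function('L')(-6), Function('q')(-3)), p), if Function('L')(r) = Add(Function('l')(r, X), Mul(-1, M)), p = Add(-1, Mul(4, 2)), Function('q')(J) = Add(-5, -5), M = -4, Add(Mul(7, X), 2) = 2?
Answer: -140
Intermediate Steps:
X = 0 (X = Add(Rational(-2, 7), Mul(Rational(1, 7), 2)) = Add(Rational(-2, 7), Rational(2, 7)) = 0)
Function('q')(J) = -10
p = 7 (p = Add(-1, 8) = 7)
Function('L')(r) = 2 (Function('L')(r) = Add(-2, Mul(-1, -4)) = Add(-2, 4) = 2)
Mul(Mul(Function('L')(-6), Function('q')(-3)), p) = Mul(Mul(2, -10), 7) = Mul(-20, 7) = -140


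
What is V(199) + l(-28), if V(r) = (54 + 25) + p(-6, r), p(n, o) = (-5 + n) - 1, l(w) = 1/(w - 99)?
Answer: 8508/127 ≈ 66.992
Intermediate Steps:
l(w) = 1/(-99 + w)
p(n, o) = -6 + n
V(r) = 67 (V(r) = (54 + 25) + (-6 - 6) = 79 - 12 = 67)
V(199) + l(-28) = 67 + 1/(-99 - 28) = 67 + 1/(-127) = 67 - 1/127 = 8508/127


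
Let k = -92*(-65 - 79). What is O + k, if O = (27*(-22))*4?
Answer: 10872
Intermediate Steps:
O = -2376 (O = -594*4 = -2376)
k = 13248 (k = -92*(-144) = 13248)
O + k = -2376 + 13248 = 10872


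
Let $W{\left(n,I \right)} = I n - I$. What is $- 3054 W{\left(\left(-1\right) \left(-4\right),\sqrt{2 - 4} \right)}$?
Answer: $- 9162 i \sqrt{2} \approx - 12957.0 i$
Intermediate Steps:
$W{\left(n,I \right)} = - I + I n$
$- 3054 W{\left(\left(-1\right) \left(-4\right),\sqrt{2 - 4} \right)} = - 3054 \sqrt{2 - 4} \left(-1 - -4\right) = - 3054 \sqrt{-2} \left(-1 + 4\right) = - 3054 i \sqrt{2} \cdot 3 = - 3054 \cdot 3 i \sqrt{2} = - 9162 i \sqrt{2}$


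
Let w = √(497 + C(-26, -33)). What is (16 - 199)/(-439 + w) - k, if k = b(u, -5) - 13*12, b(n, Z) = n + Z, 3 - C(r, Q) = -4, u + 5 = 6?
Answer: 30835057/192217 + 1098*√14/192217 ≈ 160.44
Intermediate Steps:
u = 1 (u = -5 + 6 = 1)
C(r, Q) = 7 (C(r, Q) = 3 - 1*(-4) = 3 + 4 = 7)
b(n, Z) = Z + n
w = 6*√14 (w = √(497 + 7) = √504 = 6*√14 ≈ 22.450)
k = -160 (k = (-5 + 1) - 13*12 = -4 - 156 = -160)
(16 - 199)/(-439 + w) - k = (16 - 199)/(-439 + 6*√14) - 1*(-160) = -183/(-439 + 6*√14) + 160 = 160 - 183/(-439 + 6*√14)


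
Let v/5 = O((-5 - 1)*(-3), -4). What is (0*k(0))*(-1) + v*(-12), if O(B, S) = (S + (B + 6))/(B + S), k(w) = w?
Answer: -600/7 ≈ -85.714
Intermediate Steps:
O(B, S) = (6 + B + S)/(B + S) (O(B, S) = (S + (6 + B))/(B + S) = (6 + B + S)/(B + S))
v = 50/7 (v = 5*((6 + (-5 - 1)*(-3) - 4)/((-5 - 1)*(-3) - 4)) = 5*((6 - 6*(-3) - 4)/(-6*(-3) - 4)) = 5*((6 + 18 - 4)/(18 - 4)) = 5*(20/14) = 5*((1/14)*20) = 5*(10/7) = 50/7 ≈ 7.1429)
(0*k(0))*(-1) + v*(-12) = (0*0)*(-1) + (50/7)*(-12) = 0*(-1) - 600/7 = 0 - 600/7 = -600/7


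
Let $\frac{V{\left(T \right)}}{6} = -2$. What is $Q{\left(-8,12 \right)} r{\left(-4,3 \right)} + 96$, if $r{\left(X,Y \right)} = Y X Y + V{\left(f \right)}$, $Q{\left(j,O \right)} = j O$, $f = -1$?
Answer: $4704$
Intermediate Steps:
$V{\left(T \right)} = -12$ ($V{\left(T \right)} = 6 \left(-2\right) = -12$)
$Q{\left(j,O \right)} = O j$
$r{\left(X,Y \right)} = -12 + X Y^{2}$ ($r{\left(X,Y \right)} = Y X Y - 12 = X Y Y - 12 = X Y^{2} - 12 = -12 + X Y^{2}$)
$Q{\left(-8,12 \right)} r{\left(-4,3 \right)} + 96 = 12 \left(-8\right) \left(-12 - 4 \cdot 3^{2}\right) + 96 = - 96 \left(-12 - 36\right) + 96 = \left(-96\right) \left(-48\right) + 96 = 4608 + 96 = 4704$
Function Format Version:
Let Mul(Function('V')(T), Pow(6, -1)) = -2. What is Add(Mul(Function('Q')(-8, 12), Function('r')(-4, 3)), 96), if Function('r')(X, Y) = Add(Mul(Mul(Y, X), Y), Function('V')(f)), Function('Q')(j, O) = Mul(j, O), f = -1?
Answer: 4704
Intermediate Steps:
Function('V')(T) = -12 (Function('V')(T) = Mul(6, -2) = -12)
Function('Q')(j, O) = Mul(O, j)
Function('r')(X, Y) = Add(-12, Mul(X, Pow(Y, 2))) (Function('r')(X, Y) = Add(Mul(Mul(Y, X), Y), -12) = Add(Mul(Mul(X, Y), Y), -12) = Add(Mul(X, Pow(Y, 2)), -12) = Add(-12, Mul(X, Pow(Y, 2))))
Add(Mul(Function('Q')(-8, 12), Function('r')(-4, 3)), 96) = Add(Mul(Mul(12, -8), Add(-12, Mul(-4, Pow(3, 2)))), 96) = Add(Mul(-96, Add(-12, Mul(-4, 9))), 96) = Add(Mul(-96, Add(-12, -36)), 96) = Add(Mul(-96, -48), 96) = Add(4608, 96) = 4704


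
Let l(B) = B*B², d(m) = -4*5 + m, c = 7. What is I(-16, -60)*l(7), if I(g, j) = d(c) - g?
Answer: 1029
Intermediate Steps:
d(m) = -20 + m
I(g, j) = -13 - g (I(g, j) = (-20 + 7) - g = -13 - g)
l(B) = B³
I(-16, -60)*l(7) = (-13 - 1*(-16))*7³ = (-13 + 16)*343 = 3*343 = 1029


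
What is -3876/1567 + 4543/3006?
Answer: -4532375/4710402 ≈ -0.96221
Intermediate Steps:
-3876/1567 + 4543/3006 = -4532375/4710402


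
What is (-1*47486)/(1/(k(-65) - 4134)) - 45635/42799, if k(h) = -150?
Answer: 8706601551541/42799 ≈ 2.0343e+8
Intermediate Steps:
(-1*47486)/(1/(k(-65) - 4134)) - 45635/42799 = (-1*47486)/(1/(-150 - 4134)) - 45635/42799 = -47486/(1/(-4284)) - 45635*1/42799 = -47486/(-1/4284) - 45635/42799 = -47486*(-4284) - 45635/42799 = 203430024 - 45635/42799 = 8706601551541/42799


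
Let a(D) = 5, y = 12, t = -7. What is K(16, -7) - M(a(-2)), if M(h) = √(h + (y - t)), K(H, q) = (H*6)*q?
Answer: -672 - 2*√6 ≈ -676.90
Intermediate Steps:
K(H, q) = 6*H*q (K(H, q) = (6*H)*q = 6*H*q)
M(h) = √(19 + h) (M(h) = √(h + (12 - 1*(-7))) = √(h + (12 + 7)) = √(h + 19) = √(19 + h))
K(16, -7) - M(a(-2)) = 6*16*(-7) - √(19 + 5) = -672 - √24 = -672 - 2*√6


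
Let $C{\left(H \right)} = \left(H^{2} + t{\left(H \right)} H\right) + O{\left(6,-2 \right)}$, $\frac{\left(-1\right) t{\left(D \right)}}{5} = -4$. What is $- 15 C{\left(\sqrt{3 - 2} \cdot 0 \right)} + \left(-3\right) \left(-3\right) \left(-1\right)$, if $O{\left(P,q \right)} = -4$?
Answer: $51$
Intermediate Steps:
$t{\left(D \right)} = 20$ ($t{\left(D \right)} = \left(-5\right) \left(-4\right) = 20$)
$C{\left(H \right)} = -4 + H^{2} + 20 H$ ($C{\left(H \right)} = \left(H^{2} + 20 H\right) - 4 = -4 + H^{2} + 20 H$)
$- 15 C{\left(\sqrt{3 - 2} \cdot 0 \right)} + \left(-3\right) \left(-3\right) \left(-1\right) = - 15 \left(-4 + \left(\sqrt{3 - 2} \cdot 0\right)^{2} + 20 \sqrt{3 - 2} \cdot 0\right) + \left(-3\right) \left(-3\right) \left(-1\right) = - 15 \left(-4 + \left(\sqrt{1} \cdot 0\right)^{2} + 20 \sqrt{1} \cdot 0\right) + 9 \left(-1\right) = - 15 \left(-4 + \left(1 \cdot 0\right)^{2} + 20 \cdot 1 \cdot 0\right) - 9 = - 15 \left(-4 + 0^{2} + 20 \cdot 0\right) - 9 = - 15 \left(-4 + 0 + 0\right) - 9 = \left(-15\right) \left(-4\right) - 9 = 60 - 9 = 51$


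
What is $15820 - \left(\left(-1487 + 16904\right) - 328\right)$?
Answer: $731$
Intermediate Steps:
$15820 - \left(\left(-1487 + 16904\right) - 328\right) = 15820 - \left(15417 - 328\right) = 15820 - 15089 = 731$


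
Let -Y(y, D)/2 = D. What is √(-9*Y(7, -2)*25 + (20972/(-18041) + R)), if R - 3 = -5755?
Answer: 2*I*√541363972466/18041 ≈ 81.567*I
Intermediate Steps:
R = -5752 (R = 3 - 5755 = -5752)
Y(y, D) = -2*D
√(-9*Y(7, -2)*25 + (20972/(-18041) + R)) = √(-(-18)*(-2)*25 + (20972/(-18041) - 5752)) = √(-9*4*25 + (20972*(-1/18041) - 5752)) = √(-36*25 + (-20972/18041 - 5752)) = √(-900 - 103792804/18041) = √(-120029704/18041) = 2*I*√541363972466/18041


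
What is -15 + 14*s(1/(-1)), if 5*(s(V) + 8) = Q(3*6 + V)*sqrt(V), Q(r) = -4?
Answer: -127 - 56*I/5 ≈ -127.0 - 11.2*I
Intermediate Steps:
s(V) = -8 - 4*sqrt(V)/5 (s(V) = -8 + (-4*sqrt(V))/5 = -8 - 4*sqrt(V)/5)
-15 + 14*s(1/(-1)) = -15 + 14*(-8 - 4*I/5) = -15 + (-112 - 56*I/5) = -127 - 56*I/5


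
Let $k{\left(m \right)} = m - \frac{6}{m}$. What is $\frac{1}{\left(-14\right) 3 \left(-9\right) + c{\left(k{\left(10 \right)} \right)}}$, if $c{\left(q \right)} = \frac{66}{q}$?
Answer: $\frac{47}{18096} \approx 0.0025973$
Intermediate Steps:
$\frac{1}{\left(-14\right) 3 \left(-9\right) + c{\left(k{\left(10 \right)} \right)}} = \frac{1}{\left(-14\right) 3 \left(-9\right) + \frac{66}{10 - \frac{6}{10}}} = \frac{1}{\left(-42\right) \left(-9\right) + \frac{66}{10 - \frac{3}{5}}} = \frac{1}{378 + \frac{66}{10 - \frac{3}{5}}} = \frac{1}{378 + \frac{66}{\frac{47}{5}}} = \frac{1}{378 + 66 \cdot \frac{5}{47}} = \frac{1}{378 + \frac{330}{47}} = \frac{1}{\frac{18096}{47}} = \frac{47}{18096}$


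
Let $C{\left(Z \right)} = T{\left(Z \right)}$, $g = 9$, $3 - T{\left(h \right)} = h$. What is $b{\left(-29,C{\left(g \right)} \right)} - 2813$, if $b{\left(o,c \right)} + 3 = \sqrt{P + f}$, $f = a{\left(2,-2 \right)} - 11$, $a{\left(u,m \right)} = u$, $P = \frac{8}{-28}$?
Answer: $-2816 + \frac{i \sqrt{455}}{7} \approx -2816.0 + 3.0472 i$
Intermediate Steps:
$T{\left(h \right)} = 3 - h$
$C{\left(Z \right)} = 3 - Z$
$P = - \frac{2}{7}$ ($P = 8 \left(- \frac{1}{28}\right) = - \frac{2}{7} \approx -0.28571$)
$f = -9$ ($f = 2 - 11 = -9$)
$b{\left(o,c \right)} = -3 + \frac{i \sqrt{455}}{7}$ ($b{\left(o,c \right)} = -3 + \sqrt{- \frac{2}{7} - 9} = -3 + \sqrt{- \frac{65}{7}} = -3 + \frac{i \sqrt{455}}{7}$)
$b{\left(-29,C{\left(g \right)} \right)} - 2813 = \left(-3 + \frac{i \sqrt{455}}{7}\right) - 2813 = -2816 + \frac{i \sqrt{455}}{7}$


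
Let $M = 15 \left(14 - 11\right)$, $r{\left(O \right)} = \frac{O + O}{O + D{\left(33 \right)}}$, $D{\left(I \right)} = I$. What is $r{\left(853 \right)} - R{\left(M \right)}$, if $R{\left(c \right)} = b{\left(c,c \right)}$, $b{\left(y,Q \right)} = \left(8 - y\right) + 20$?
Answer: $\frac{8384}{443} \approx 18.926$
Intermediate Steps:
$r{\left(O \right)} = \frac{2 O}{33 + O}$ ($r{\left(O \right)} = \frac{O + O}{O + 33} = \frac{2 O}{33 + O}$)
$M = 45$ ($M = 15 \cdot 3 = 45$)
$b{\left(y,Q \right)} = 28 - y$
$R{\left(c \right)} = 28 - c$
$r{\left(853 \right)} - R{\left(M \right)} = 2 \cdot 853 \frac{1}{33 + 853} - \left(28 - 45\right) = 2 \cdot 853 \cdot \frac{1}{886} - \left(28 - 45\right) = 2 \cdot 853 \cdot \frac{1}{886} - -17 = \frac{853}{443} + 17 = \frac{8384}{443}$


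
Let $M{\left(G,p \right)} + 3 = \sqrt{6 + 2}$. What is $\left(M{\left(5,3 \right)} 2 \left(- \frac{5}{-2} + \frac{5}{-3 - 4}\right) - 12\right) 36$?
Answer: $- \frac{5724}{7} + \frac{1800 \sqrt{2}}{7} \approx -454.06$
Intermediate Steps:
$M{\left(G,p \right)} = -3 + 2 \sqrt{2}$ ($M{\left(G,p \right)} = -3 + \sqrt{6 + 2} = -3 + \sqrt{8} = -3 + 2 \sqrt{2}$)
$\left(M{\left(5,3 \right)} 2 \left(- \frac{5}{-2} + \frac{5}{-3 - 4}\right) - 12\right) 36 = \left(\left(-3 + 2 \sqrt{2}\right) 2 \left(- \frac{5}{-2} + \frac{5}{-3 - 4}\right) - 12\right) 36 = \left(\left(-6 + 4 \sqrt{2}\right) \left(\left(-5\right) \left(- \frac{1}{2}\right) + \frac{5}{-7}\right) - 12\right) 36 = \left(\left(-6 + 4 \sqrt{2}\right) \left(\frac{5}{2} + 5 \left(- \frac{1}{7}\right)\right) - 12\right) 36 = \left(\left(-6 + 4 \sqrt{2}\right) \left(\frac{5}{2} - \frac{5}{7}\right) - 12\right) 36 = \left(\left(-6 + 4 \sqrt{2}\right) \frac{25}{14} - 12\right) 36 = \left(\left(- \frac{75}{7} + \frac{50 \sqrt{2}}{7}\right) - 12\right) 36 = \left(- \frac{159}{7} + \frac{50 \sqrt{2}}{7}\right) 36 = - \frac{5724}{7} + \frac{1800 \sqrt{2}}{7}$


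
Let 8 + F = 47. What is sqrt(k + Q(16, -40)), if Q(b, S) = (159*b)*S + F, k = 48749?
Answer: 2*I*sqrt(13243) ≈ 230.16*I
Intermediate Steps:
F = 39 (F = -8 + 47 = 39)
Q(b, S) = 39 + 159*S*b (Q(b, S) = (159*b)*S + 39 = 159*S*b + 39 = 39 + 159*S*b)
sqrt(k + Q(16, -40)) = sqrt(48749 + (39 + 159*(-40)*16)) = sqrt(48749 + (39 - 101760)) = sqrt(48749 - 101721) = sqrt(-52972) = 2*I*sqrt(13243)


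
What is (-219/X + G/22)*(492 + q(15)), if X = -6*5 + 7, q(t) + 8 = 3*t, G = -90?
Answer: 31602/11 ≈ 2872.9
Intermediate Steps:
q(t) = -8 + 3*t
X = -23 (X = -30 + 7 = -23)
(-219/X + G/22)*(492 + q(15)) = (-219/(-23) - 90/22)*(492 + (-8 + 3*15)) = (-219*(-1/23) - 90*1/22)*(492 + (-8 + 45)) = (219/23 - 45/11)*(492 + 37) = (1374/253)*529 = 31602/11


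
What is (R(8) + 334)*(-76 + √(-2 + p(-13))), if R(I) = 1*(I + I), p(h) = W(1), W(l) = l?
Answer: -26600 + 350*I ≈ -26600.0 + 350.0*I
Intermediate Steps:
p(h) = 1
R(I) = 2*I (R(I) = 1*(2*I) = 2*I)
(R(8) + 334)*(-76 + √(-2 + p(-13))) = (2*8 + 334)*(-76 + √(-2 + 1)) = (16 + 334)*(-76 + √(-1)) = 350*(-76 + I) = -26600 + 350*I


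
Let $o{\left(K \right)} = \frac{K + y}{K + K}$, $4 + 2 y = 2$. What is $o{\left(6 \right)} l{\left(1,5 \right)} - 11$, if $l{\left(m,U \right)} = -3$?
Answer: $- \frac{49}{4} \approx -12.25$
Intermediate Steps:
$y = -1$ ($y = -2 + \frac{1}{2} \cdot 2 = -2 + 1 = -1$)
$o{\left(K \right)} = \frac{-1 + K}{2 K}$ ($o{\left(K \right)} = \frac{K - 1}{K + K} = \frac{-1 + K}{2 K}$)
$o{\left(6 \right)} l{\left(1,5 \right)} - 11 = \frac{-1 + 6}{2 \cdot 6} \left(-3\right) - 11 = \frac{1}{2} \cdot \frac{1}{6} \cdot 5 \left(-3\right) - 11 = \frac{5}{12} \left(-3\right) - 11 = - \frac{5}{4} - 11 = - \frac{49}{4}$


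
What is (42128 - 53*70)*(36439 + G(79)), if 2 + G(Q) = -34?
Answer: 1398530454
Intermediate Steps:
G(Q) = -36 (G(Q) = -2 - 34 = -36)
(42128 - 53*70)*(36439 + G(79)) = (42128 - 53*70)*(36439 - 36) = (42128 - 3710)*36403 = 38418*36403 = 1398530454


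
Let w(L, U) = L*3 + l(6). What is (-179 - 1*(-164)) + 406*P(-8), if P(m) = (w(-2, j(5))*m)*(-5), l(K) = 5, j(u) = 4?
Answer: -16255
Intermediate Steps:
w(L, U) = 5 + 3*L (w(L, U) = L*3 + 5 = 3*L + 5 = 5 + 3*L)
P(m) = 5*m (P(m) = ((5 + 3*(-2))*m)*(-5) = ((5 - 6)*m)*(-5) = -m*(-5) = 5*m)
(-179 - 1*(-164)) + 406*P(-8) = (-179 - 1*(-164)) + 406*(5*(-8)) = (-179 + 164) + 406*(-40) = -15 - 16240 = -16255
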